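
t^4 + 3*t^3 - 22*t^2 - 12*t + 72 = (t - 3)*(t - 2)*(t + 2)*(t + 6)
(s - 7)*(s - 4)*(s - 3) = s^3 - 14*s^2 + 61*s - 84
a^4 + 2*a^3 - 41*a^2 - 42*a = a*(a - 6)*(a + 1)*(a + 7)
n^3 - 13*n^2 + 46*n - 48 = (n - 8)*(n - 3)*(n - 2)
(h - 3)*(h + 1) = h^2 - 2*h - 3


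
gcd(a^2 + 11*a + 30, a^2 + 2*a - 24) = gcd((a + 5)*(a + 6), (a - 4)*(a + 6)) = a + 6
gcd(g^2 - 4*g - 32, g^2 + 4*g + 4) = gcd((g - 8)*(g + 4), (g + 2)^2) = 1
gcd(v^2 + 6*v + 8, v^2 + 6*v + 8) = v^2 + 6*v + 8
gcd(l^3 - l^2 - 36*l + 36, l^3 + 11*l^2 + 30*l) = l + 6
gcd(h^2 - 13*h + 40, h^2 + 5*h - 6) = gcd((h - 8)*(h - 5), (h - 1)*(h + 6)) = 1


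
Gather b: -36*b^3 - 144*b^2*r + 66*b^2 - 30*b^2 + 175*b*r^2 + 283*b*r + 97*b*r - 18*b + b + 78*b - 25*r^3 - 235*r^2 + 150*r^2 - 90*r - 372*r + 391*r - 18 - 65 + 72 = -36*b^3 + b^2*(36 - 144*r) + b*(175*r^2 + 380*r + 61) - 25*r^3 - 85*r^2 - 71*r - 11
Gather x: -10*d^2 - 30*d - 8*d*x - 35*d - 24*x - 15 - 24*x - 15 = -10*d^2 - 65*d + x*(-8*d - 48) - 30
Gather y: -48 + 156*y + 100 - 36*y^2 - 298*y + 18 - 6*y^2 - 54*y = -42*y^2 - 196*y + 70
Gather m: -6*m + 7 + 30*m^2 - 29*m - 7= 30*m^2 - 35*m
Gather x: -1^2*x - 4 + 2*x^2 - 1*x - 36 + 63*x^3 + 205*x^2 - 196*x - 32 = 63*x^3 + 207*x^2 - 198*x - 72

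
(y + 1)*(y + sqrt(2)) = y^2 + y + sqrt(2)*y + sqrt(2)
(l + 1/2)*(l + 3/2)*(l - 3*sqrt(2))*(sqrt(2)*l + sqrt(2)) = sqrt(2)*l^4 - 6*l^3 + 3*sqrt(2)*l^3 - 18*l^2 + 11*sqrt(2)*l^2/4 - 33*l/2 + 3*sqrt(2)*l/4 - 9/2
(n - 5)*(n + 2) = n^2 - 3*n - 10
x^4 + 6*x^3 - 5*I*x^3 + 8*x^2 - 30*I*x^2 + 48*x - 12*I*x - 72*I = (x + 6)*(x - 6*I)*(x - I)*(x + 2*I)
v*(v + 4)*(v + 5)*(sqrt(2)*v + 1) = sqrt(2)*v^4 + v^3 + 9*sqrt(2)*v^3 + 9*v^2 + 20*sqrt(2)*v^2 + 20*v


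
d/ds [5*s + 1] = 5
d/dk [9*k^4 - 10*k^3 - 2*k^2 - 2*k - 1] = 36*k^3 - 30*k^2 - 4*k - 2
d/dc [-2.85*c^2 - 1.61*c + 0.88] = -5.7*c - 1.61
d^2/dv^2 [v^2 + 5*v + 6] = 2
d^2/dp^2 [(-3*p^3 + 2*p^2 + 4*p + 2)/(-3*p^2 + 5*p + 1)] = 2*(18*p^3 - 27*p^2 + 63*p - 38)/(27*p^6 - 135*p^5 + 198*p^4 - 35*p^3 - 66*p^2 - 15*p - 1)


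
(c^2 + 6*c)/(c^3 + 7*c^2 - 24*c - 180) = c/(c^2 + c - 30)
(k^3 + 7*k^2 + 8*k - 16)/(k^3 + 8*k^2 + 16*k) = (k - 1)/k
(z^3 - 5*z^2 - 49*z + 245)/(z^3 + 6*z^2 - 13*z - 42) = (z^2 - 12*z + 35)/(z^2 - z - 6)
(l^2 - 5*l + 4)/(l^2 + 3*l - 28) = (l - 1)/(l + 7)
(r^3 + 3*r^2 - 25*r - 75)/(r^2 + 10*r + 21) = (r^2 - 25)/(r + 7)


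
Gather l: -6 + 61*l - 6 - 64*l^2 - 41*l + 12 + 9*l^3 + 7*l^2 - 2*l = 9*l^3 - 57*l^2 + 18*l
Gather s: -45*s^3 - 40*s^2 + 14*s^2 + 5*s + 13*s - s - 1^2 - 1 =-45*s^3 - 26*s^2 + 17*s - 2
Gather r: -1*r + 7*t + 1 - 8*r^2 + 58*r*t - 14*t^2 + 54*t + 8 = -8*r^2 + r*(58*t - 1) - 14*t^2 + 61*t + 9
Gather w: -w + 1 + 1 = 2 - w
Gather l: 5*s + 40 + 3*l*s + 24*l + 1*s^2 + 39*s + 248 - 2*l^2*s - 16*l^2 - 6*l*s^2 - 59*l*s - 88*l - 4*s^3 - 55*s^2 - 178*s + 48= l^2*(-2*s - 16) + l*(-6*s^2 - 56*s - 64) - 4*s^3 - 54*s^2 - 134*s + 336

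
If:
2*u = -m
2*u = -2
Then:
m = 2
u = -1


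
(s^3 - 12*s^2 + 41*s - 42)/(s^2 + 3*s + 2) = (s^3 - 12*s^2 + 41*s - 42)/(s^2 + 3*s + 2)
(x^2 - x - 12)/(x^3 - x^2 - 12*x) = 1/x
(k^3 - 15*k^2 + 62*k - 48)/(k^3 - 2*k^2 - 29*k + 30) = (k - 8)/(k + 5)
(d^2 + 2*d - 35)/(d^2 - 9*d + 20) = (d + 7)/(d - 4)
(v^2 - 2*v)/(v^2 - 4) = v/(v + 2)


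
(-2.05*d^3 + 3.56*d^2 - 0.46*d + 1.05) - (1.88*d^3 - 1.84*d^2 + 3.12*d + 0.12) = -3.93*d^3 + 5.4*d^2 - 3.58*d + 0.93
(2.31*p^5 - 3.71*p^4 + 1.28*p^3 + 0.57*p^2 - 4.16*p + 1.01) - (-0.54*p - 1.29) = 2.31*p^5 - 3.71*p^4 + 1.28*p^3 + 0.57*p^2 - 3.62*p + 2.3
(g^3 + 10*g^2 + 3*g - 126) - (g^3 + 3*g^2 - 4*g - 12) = 7*g^2 + 7*g - 114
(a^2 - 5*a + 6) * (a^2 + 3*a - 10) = a^4 - 2*a^3 - 19*a^2 + 68*a - 60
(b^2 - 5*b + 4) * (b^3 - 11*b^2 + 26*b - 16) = b^5 - 16*b^4 + 85*b^3 - 190*b^2 + 184*b - 64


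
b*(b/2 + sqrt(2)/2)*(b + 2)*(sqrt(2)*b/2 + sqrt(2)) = sqrt(2)*b^4/4 + b^3/2 + sqrt(2)*b^3 + sqrt(2)*b^2 + 2*b^2 + 2*b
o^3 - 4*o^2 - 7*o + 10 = (o - 5)*(o - 1)*(o + 2)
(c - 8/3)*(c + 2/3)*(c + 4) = c^3 + 2*c^2 - 88*c/9 - 64/9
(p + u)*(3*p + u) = 3*p^2 + 4*p*u + u^2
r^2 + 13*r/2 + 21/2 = (r + 3)*(r + 7/2)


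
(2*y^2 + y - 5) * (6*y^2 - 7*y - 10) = 12*y^4 - 8*y^3 - 57*y^2 + 25*y + 50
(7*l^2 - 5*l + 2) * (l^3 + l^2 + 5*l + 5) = 7*l^5 + 2*l^4 + 32*l^3 + 12*l^2 - 15*l + 10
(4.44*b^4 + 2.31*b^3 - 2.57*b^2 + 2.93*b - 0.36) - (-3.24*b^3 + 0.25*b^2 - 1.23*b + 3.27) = 4.44*b^4 + 5.55*b^3 - 2.82*b^2 + 4.16*b - 3.63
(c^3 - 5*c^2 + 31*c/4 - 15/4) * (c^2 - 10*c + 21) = c^5 - 15*c^4 + 315*c^3/4 - 745*c^2/4 + 801*c/4 - 315/4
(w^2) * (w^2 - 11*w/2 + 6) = w^4 - 11*w^3/2 + 6*w^2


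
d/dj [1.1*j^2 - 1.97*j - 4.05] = 2.2*j - 1.97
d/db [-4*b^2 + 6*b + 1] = 6 - 8*b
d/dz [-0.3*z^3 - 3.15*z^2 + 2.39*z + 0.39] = -0.9*z^2 - 6.3*z + 2.39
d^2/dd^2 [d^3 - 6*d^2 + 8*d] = 6*d - 12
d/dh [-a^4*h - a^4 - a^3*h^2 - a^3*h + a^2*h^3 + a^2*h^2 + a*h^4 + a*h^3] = a*(-a^3 - 2*a^2*h - a^2 + 3*a*h^2 + 2*a*h + 4*h^3 + 3*h^2)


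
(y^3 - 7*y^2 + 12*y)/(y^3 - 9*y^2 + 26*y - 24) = y/(y - 2)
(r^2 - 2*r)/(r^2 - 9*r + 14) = r/(r - 7)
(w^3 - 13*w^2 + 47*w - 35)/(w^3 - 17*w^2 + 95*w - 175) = (w - 1)/(w - 5)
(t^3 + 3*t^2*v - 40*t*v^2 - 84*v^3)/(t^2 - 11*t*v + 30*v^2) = (t^2 + 9*t*v + 14*v^2)/(t - 5*v)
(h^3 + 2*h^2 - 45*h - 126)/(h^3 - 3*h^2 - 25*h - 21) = (h + 6)/(h + 1)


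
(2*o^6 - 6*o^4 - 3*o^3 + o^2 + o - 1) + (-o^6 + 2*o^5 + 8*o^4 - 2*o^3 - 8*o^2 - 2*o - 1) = o^6 + 2*o^5 + 2*o^4 - 5*o^3 - 7*o^2 - o - 2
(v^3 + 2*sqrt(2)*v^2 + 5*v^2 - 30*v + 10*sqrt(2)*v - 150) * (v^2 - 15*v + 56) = v^5 - 10*v^4 + 2*sqrt(2)*v^4 - 49*v^3 - 20*sqrt(2)*v^3 - 38*sqrt(2)*v^2 + 580*v^2 + 570*v + 560*sqrt(2)*v - 8400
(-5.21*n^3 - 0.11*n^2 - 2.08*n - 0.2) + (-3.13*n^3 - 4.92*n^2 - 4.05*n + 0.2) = -8.34*n^3 - 5.03*n^2 - 6.13*n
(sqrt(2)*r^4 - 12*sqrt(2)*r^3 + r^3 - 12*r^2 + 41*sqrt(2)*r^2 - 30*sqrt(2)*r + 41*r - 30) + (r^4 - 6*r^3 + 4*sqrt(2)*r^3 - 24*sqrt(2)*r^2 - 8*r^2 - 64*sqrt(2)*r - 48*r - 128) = r^4 + sqrt(2)*r^4 - 8*sqrt(2)*r^3 - 5*r^3 - 20*r^2 + 17*sqrt(2)*r^2 - 94*sqrt(2)*r - 7*r - 158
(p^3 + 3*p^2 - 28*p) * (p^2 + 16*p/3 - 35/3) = p^5 + 25*p^4/3 - 71*p^3/3 - 553*p^2/3 + 980*p/3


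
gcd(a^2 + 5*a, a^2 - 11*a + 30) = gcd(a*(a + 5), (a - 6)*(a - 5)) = 1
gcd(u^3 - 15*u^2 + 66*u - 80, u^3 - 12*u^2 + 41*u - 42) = u - 2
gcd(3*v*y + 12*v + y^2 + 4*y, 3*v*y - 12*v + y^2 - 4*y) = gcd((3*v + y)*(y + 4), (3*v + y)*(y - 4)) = 3*v + y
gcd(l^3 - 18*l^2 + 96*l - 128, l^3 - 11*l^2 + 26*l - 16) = l^2 - 10*l + 16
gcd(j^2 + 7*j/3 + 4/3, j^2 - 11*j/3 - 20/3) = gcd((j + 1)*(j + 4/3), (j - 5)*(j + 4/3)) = j + 4/3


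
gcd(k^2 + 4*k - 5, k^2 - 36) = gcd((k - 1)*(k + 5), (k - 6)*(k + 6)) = 1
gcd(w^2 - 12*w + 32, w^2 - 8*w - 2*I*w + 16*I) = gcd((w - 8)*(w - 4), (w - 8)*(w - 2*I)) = w - 8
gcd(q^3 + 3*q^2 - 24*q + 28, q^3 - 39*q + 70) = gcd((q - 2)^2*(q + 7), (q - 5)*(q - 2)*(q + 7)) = q^2 + 5*q - 14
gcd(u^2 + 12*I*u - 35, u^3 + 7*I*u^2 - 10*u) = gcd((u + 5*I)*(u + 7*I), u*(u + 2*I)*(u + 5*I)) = u + 5*I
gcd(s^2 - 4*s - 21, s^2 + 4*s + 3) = s + 3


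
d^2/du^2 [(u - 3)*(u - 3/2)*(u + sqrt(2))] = 6*u - 9 + 2*sqrt(2)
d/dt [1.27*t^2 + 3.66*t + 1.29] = 2.54*t + 3.66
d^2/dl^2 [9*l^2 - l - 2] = 18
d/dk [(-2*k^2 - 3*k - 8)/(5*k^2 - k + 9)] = (17*k^2 + 44*k - 35)/(25*k^4 - 10*k^3 + 91*k^2 - 18*k + 81)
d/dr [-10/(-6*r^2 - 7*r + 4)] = 10*(-12*r - 7)/(6*r^2 + 7*r - 4)^2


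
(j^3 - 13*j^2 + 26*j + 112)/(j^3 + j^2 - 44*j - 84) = (j - 8)/(j + 6)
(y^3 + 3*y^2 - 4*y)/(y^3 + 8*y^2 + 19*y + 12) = y*(y - 1)/(y^2 + 4*y + 3)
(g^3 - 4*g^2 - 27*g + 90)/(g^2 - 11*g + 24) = (g^2 - g - 30)/(g - 8)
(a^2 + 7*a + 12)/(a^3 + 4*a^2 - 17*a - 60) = (a + 4)/(a^2 + a - 20)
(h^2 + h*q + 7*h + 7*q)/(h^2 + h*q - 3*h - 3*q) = (h + 7)/(h - 3)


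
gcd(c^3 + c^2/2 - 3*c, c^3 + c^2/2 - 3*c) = c^3 + c^2/2 - 3*c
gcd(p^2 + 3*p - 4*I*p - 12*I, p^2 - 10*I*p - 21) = 1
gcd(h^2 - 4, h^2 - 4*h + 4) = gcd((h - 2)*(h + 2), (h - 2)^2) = h - 2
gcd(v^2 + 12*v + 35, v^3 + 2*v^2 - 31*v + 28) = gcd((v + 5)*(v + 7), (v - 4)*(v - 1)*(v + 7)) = v + 7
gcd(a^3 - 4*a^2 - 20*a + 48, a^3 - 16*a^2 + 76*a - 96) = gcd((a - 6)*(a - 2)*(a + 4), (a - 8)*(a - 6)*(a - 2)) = a^2 - 8*a + 12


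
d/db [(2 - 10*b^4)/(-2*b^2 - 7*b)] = 2*(20*b^5 + 105*b^4 + 4*b + 7)/(b^2*(4*b^2 + 28*b + 49))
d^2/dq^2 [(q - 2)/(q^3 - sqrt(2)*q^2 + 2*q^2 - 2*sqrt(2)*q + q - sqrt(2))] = 2*((q - 2)*(3*q^2 - 2*sqrt(2)*q + 4*q - 2*sqrt(2) + 1)^2 + (-3*q^2 - 4*q + 2*sqrt(2)*q - (q - 2)*(3*q - sqrt(2) + 2) - 1 + 2*sqrt(2))*(q^3 - sqrt(2)*q^2 + 2*q^2 - 2*sqrt(2)*q + q - sqrt(2)))/(q^3 - sqrt(2)*q^2 + 2*q^2 - 2*sqrt(2)*q + q - sqrt(2))^3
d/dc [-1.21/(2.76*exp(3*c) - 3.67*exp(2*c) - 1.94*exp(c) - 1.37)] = (10.0188*exp(2*c) - 8.8814*exp(c) - 2.3474)*exp(c)/(-2.76*exp(3*c) + 3.67*exp(2*c) + 1.94*exp(c) + 1.37)^2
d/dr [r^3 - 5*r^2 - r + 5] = 3*r^2 - 10*r - 1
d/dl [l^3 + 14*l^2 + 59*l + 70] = 3*l^2 + 28*l + 59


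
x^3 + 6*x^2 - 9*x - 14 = (x - 2)*(x + 1)*(x + 7)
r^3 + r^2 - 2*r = r*(r - 1)*(r + 2)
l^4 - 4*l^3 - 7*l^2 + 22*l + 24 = (l - 4)*(l - 3)*(l + 1)*(l + 2)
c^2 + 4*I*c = c*(c + 4*I)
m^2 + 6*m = m*(m + 6)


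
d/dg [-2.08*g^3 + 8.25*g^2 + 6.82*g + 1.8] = -6.24*g^2 + 16.5*g + 6.82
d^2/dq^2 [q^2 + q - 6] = 2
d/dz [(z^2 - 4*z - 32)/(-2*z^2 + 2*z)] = (-3*z^2 - 64*z + 32)/(2*z^2*(z^2 - 2*z + 1))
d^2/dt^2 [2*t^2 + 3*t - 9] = 4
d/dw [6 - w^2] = -2*w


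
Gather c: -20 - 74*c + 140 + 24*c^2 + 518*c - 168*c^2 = -144*c^2 + 444*c + 120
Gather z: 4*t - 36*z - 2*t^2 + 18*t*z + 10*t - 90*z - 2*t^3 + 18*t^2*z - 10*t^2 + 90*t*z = -2*t^3 - 12*t^2 + 14*t + z*(18*t^2 + 108*t - 126)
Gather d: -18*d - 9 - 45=-18*d - 54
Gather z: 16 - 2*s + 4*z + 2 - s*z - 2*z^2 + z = -2*s - 2*z^2 + z*(5 - s) + 18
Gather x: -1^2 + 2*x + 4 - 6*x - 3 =-4*x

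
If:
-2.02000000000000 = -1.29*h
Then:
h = 1.57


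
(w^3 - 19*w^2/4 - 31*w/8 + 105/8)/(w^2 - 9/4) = (4*w^2 - 13*w - 35)/(2*(2*w + 3))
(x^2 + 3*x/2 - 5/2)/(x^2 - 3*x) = (2*x^2 + 3*x - 5)/(2*x*(x - 3))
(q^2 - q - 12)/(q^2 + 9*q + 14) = (q^2 - q - 12)/(q^2 + 9*q + 14)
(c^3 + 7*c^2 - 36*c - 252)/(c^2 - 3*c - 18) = (c^2 + 13*c + 42)/(c + 3)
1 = 1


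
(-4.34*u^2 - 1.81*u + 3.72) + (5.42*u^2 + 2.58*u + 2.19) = 1.08*u^2 + 0.77*u + 5.91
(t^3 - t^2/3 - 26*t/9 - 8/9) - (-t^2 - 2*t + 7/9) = t^3 + 2*t^2/3 - 8*t/9 - 5/3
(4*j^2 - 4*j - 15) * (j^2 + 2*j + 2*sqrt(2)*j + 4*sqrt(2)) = 4*j^4 + 4*j^3 + 8*sqrt(2)*j^3 - 23*j^2 + 8*sqrt(2)*j^2 - 46*sqrt(2)*j - 30*j - 60*sqrt(2)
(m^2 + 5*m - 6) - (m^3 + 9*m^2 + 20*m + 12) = -m^3 - 8*m^2 - 15*m - 18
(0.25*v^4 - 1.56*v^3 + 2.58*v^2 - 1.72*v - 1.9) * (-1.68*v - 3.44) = -0.42*v^5 + 1.7608*v^4 + 1.032*v^3 - 5.9856*v^2 + 9.1088*v + 6.536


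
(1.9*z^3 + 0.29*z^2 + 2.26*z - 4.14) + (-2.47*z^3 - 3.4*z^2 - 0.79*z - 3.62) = -0.57*z^3 - 3.11*z^2 + 1.47*z - 7.76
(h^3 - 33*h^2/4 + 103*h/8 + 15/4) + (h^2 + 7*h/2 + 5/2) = h^3 - 29*h^2/4 + 131*h/8 + 25/4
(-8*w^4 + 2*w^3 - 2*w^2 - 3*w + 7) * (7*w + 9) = -56*w^5 - 58*w^4 + 4*w^3 - 39*w^2 + 22*w + 63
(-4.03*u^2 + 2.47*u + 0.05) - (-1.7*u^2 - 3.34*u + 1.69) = -2.33*u^2 + 5.81*u - 1.64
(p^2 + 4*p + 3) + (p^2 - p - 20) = 2*p^2 + 3*p - 17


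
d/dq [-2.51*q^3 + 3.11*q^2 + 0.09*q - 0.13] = -7.53*q^2 + 6.22*q + 0.09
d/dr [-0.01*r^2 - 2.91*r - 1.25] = -0.02*r - 2.91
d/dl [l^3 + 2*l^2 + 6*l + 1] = 3*l^2 + 4*l + 6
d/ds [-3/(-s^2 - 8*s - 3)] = 6*(-s - 4)/(s^2 + 8*s + 3)^2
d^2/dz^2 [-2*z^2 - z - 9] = -4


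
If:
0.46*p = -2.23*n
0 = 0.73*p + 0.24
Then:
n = 0.07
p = -0.33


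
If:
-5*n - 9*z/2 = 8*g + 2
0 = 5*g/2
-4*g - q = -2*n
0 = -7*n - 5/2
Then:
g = 0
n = -5/14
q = -5/7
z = -1/21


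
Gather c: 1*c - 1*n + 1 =c - n + 1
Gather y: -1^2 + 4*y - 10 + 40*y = 44*y - 11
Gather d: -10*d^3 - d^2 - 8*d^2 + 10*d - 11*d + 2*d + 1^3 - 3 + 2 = -10*d^3 - 9*d^2 + d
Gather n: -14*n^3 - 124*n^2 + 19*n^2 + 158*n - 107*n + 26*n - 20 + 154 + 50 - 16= -14*n^3 - 105*n^2 + 77*n + 168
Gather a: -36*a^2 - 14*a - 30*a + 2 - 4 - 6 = -36*a^2 - 44*a - 8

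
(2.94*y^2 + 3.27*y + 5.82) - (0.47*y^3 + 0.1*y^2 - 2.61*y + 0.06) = -0.47*y^3 + 2.84*y^2 + 5.88*y + 5.76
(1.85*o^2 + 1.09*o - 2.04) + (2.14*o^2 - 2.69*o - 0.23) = 3.99*o^2 - 1.6*o - 2.27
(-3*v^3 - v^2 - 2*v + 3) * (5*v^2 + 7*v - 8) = -15*v^5 - 26*v^4 + 7*v^3 + 9*v^2 + 37*v - 24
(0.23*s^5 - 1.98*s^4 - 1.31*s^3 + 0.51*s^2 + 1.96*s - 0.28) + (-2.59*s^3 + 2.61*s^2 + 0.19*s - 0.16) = 0.23*s^5 - 1.98*s^4 - 3.9*s^3 + 3.12*s^2 + 2.15*s - 0.44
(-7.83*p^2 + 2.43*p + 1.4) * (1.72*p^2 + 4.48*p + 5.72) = -13.4676*p^4 - 30.8988*p^3 - 31.4932*p^2 + 20.1716*p + 8.008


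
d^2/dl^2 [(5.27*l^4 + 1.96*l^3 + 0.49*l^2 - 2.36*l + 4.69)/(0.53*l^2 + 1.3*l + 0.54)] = (2.960686*l^6 + 21.78618*l^5 + 62.487444*l^4 + 62.694468*l^3 + 33.759402*l^2 + 26.870268*l + 16.766852)/(0.148877*l^6 + 1.09551*l^5 + 3.142158*l^4 + 4.42936*l^3 + 3.201444*l^2 + 1.13724*l + 0.157464)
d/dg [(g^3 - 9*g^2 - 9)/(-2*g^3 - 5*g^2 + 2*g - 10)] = (-23*g^4 + 4*g^3 - 102*g^2 + 90*g + 18)/(4*g^6 + 20*g^5 + 17*g^4 + 20*g^3 + 104*g^2 - 40*g + 100)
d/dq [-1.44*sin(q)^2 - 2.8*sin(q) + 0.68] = -(2.88*sin(q) + 2.8)*cos(q)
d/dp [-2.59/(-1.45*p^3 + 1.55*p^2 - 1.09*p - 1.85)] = (-11.2665*p^2 + 8.029*p - 2.8231)/(1.45*p^3 - 1.55*p^2 + 1.09*p + 1.85)^2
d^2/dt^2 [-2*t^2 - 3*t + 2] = -4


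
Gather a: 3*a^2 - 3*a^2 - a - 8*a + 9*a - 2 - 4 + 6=0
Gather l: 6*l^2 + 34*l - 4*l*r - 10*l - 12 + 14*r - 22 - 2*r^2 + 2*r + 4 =6*l^2 + l*(24 - 4*r) - 2*r^2 + 16*r - 30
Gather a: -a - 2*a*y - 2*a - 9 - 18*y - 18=a*(-2*y - 3) - 18*y - 27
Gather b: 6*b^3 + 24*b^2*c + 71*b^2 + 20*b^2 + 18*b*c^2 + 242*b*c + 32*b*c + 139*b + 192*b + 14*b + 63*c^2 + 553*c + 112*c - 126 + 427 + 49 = 6*b^3 + b^2*(24*c + 91) + b*(18*c^2 + 274*c + 345) + 63*c^2 + 665*c + 350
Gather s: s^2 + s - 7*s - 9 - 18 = s^2 - 6*s - 27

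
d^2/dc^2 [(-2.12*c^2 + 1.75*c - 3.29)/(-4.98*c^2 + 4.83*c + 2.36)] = (15.185016*c^3 + 639.055512*c^2 - 598.218516*c + 294.34849)/(123.505992*c^6 - 359.357796*c^5 + 172.946934*c^4 + 227.917557*c^3 - 81.958788*c^2 - 80.703504*c - 13.144256)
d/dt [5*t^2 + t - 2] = 10*t + 1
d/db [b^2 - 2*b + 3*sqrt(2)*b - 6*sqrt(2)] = 2*b - 2 + 3*sqrt(2)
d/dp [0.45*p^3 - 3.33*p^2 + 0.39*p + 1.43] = 1.35*p^2 - 6.66*p + 0.39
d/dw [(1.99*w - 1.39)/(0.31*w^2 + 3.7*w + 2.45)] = (-0.6169*w^2 + 0.8618*w + 10.0185)/(0.0961*w^4 + 2.294*w^3 + 15.209*w^2 + 18.13*w + 6.0025)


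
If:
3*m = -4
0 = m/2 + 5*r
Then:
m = -4/3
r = 2/15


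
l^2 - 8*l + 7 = (l - 7)*(l - 1)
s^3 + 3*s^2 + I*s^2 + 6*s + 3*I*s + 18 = (s + 3)*(s - 2*I)*(s + 3*I)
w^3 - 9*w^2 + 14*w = w*(w - 7)*(w - 2)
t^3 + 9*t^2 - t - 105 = (t - 3)*(t + 5)*(t + 7)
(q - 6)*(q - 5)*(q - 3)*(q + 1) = q^4 - 13*q^3 + 49*q^2 - 27*q - 90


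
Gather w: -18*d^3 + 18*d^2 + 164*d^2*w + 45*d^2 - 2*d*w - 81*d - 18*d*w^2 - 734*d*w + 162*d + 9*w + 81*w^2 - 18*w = -18*d^3 + 63*d^2 + 81*d + w^2*(81 - 18*d) + w*(164*d^2 - 736*d - 9)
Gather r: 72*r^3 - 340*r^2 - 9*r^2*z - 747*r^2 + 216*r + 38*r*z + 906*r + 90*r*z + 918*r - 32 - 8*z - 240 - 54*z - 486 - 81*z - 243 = 72*r^3 + r^2*(-9*z - 1087) + r*(128*z + 2040) - 143*z - 1001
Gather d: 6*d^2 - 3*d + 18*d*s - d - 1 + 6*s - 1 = 6*d^2 + d*(18*s - 4) + 6*s - 2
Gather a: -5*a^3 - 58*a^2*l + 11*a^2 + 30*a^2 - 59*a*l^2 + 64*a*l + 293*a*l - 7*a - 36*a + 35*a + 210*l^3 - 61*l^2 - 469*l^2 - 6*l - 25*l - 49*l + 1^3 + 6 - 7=-5*a^3 + a^2*(41 - 58*l) + a*(-59*l^2 + 357*l - 8) + 210*l^3 - 530*l^2 - 80*l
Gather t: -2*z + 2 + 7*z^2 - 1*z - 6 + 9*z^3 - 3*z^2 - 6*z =9*z^3 + 4*z^2 - 9*z - 4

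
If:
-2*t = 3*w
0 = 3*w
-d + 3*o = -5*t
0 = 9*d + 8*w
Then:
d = 0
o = 0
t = 0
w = 0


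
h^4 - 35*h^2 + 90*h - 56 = (h - 4)*(h - 2)*(h - 1)*(h + 7)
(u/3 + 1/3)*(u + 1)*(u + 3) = u^3/3 + 5*u^2/3 + 7*u/3 + 1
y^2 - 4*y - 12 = (y - 6)*(y + 2)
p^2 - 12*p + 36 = (p - 6)^2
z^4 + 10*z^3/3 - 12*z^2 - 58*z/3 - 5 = (z - 3)*(z + 1/3)*(z + 1)*(z + 5)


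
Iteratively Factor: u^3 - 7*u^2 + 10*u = (u - 5)*(u^2 - 2*u) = (u - 5)*(u - 2)*(u)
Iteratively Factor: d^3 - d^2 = (d - 1)*(d^2) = d*(d - 1)*(d)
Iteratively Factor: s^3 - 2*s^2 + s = (s)*(s^2 - 2*s + 1) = s*(s - 1)*(s - 1)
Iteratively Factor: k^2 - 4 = (k + 2)*(k - 2)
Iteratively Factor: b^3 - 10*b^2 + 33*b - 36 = (b - 3)*(b^2 - 7*b + 12) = (b - 4)*(b - 3)*(b - 3)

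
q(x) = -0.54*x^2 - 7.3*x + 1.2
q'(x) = -1.08*x - 7.3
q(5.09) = -49.95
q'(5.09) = -12.80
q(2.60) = -21.43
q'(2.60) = -10.11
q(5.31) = -52.79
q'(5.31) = -13.03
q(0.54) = -2.90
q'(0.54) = -7.88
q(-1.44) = 10.59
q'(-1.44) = -5.74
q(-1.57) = 11.33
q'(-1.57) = -5.60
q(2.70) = -22.45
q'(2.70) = -10.22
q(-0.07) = 1.71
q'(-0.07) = -7.22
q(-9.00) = 23.16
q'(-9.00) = 2.42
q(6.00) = -62.04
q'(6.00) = -13.78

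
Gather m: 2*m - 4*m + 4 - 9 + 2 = -2*m - 3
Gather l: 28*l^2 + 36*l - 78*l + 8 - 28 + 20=28*l^2 - 42*l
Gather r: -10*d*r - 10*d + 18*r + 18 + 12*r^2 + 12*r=-10*d + 12*r^2 + r*(30 - 10*d) + 18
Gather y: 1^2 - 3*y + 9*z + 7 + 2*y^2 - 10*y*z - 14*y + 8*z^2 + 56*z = 2*y^2 + y*(-10*z - 17) + 8*z^2 + 65*z + 8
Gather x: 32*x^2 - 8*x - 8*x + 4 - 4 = 32*x^2 - 16*x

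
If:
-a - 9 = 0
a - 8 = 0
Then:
No Solution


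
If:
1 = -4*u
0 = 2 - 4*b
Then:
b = 1/2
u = -1/4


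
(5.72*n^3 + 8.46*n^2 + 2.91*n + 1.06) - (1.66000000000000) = 5.72*n^3 + 8.46*n^2 + 2.91*n - 0.6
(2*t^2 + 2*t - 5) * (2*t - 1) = 4*t^3 + 2*t^2 - 12*t + 5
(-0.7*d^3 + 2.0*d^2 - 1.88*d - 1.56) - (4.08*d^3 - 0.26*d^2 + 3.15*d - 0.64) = -4.78*d^3 + 2.26*d^2 - 5.03*d - 0.92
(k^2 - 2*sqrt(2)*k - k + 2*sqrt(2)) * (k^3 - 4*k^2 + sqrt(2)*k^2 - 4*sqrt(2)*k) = k^5 - 5*k^4 - sqrt(2)*k^4 + 5*sqrt(2)*k^3 - 4*sqrt(2)*k^2 + 20*k^2 - 16*k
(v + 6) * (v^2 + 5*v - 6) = v^3 + 11*v^2 + 24*v - 36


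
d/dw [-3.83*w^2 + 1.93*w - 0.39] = 1.93 - 7.66*w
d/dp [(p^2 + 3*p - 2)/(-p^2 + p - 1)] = (4*p^2 - 6*p - 1)/(p^4 - 2*p^3 + 3*p^2 - 2*p + 1)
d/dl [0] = 0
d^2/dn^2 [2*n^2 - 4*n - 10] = 4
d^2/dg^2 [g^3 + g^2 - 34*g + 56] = 6*g + 2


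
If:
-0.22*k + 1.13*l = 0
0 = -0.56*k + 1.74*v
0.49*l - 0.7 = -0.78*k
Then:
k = 0.80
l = 0.16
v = 0.26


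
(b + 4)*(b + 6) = b^2 + 10*b + 24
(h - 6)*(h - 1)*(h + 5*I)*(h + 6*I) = h^4 - 7*h^3 + 11*I*h^3 - 24*h^2 - 77*I*h^2 + 210*h + 66*I*h - 180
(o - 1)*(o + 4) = o^2 + 3*o - 4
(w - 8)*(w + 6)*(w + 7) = w^3 + 5*w^2 - 62*w - 336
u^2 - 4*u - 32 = (u - 8)*(u + 4)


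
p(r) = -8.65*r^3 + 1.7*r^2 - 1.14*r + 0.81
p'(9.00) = -2072.49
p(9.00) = -6177.60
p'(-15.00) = -5890.89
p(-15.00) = 29594.16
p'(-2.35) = -152.44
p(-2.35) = 125.14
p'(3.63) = -330.74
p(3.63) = -394.68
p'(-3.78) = -384.78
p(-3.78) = 496.60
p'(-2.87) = -224.65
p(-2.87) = 222.57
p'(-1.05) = -33.32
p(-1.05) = 13.89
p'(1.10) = -28.80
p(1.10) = -9.90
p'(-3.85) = -398.87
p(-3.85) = 524.02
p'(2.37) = -138.84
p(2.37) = -107.49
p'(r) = -25.95*r^2 + 3.4*r - 1.14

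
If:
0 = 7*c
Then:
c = 0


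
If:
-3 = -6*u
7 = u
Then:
No Solution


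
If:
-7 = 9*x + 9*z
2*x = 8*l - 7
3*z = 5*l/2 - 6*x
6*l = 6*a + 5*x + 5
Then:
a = -731/684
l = 77/57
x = 217/114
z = -917/342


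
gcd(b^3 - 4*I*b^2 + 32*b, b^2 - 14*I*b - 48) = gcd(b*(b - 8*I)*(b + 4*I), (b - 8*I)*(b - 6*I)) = b - 8*I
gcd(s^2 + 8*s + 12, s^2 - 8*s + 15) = 1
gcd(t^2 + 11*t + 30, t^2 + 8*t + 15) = t + 5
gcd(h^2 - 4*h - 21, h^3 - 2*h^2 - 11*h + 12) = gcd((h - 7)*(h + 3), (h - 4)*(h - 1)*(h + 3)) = h + 3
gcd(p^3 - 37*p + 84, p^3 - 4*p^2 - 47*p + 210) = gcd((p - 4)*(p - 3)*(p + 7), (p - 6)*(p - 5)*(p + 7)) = p + 7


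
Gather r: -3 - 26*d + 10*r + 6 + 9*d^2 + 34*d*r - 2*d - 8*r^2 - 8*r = 9*d^2 - 28*d - 8*r^2 + r*(34*d + 2) + 3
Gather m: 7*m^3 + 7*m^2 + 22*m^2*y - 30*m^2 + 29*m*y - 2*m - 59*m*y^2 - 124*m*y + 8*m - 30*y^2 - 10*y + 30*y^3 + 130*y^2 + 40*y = 7*m^3 + m^2*(22*y - 23) + m*(-59*y^2 - 95*y + 6) + 30*y^3 + 100*y^2 + 30*y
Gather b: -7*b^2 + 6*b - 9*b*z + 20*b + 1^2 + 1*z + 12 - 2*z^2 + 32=-7*b^2 + b*(26 - 9*z) - 2*z^2 + z + 45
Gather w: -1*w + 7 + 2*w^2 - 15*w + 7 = 2*w^2 - 16*w + 14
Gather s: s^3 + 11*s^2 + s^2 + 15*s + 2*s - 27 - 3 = s^3 + 12*s^2 + 17*s - 30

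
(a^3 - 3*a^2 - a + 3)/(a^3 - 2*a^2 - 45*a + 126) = (a^2 - 1)/(a^2 + a - 42)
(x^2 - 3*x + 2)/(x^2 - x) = (x - 2)/x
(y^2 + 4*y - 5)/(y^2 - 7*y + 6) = (y + 5)/(y - 6)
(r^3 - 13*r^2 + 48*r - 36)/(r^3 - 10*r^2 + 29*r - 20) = (r^2 - 12*r + 36)/(r^2 - 9*r + 20)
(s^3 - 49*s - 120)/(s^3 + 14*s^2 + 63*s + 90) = (s - 8)/(s + 6)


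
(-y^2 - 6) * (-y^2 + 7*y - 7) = y^4 - 7*y^3 + 13*y^2 - 42*y + 42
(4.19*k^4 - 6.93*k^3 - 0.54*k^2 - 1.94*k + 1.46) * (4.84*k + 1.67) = 20.2796*k^5 - 26.5439*k^4 - 14.1867*k^3 - 10.2914*k^2 + 3.8266*k + 2.4382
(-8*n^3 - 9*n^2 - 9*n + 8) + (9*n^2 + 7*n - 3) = -8*n^3 - 2*n + 5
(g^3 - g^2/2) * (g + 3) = g^4 + 5*g^3/2 - 3*g^2/2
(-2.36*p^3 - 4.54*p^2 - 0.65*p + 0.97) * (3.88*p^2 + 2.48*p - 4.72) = -9.1568*p^5 - 23.468*p^4 - 2.642*p^3 + 23.5804*p^2 + 5.4736*p - 4.5784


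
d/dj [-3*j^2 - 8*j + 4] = -6*j - 8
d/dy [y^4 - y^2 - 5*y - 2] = 4*y^3 - 2*y - 5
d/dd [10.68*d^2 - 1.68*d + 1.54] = 21.36*d - 1.68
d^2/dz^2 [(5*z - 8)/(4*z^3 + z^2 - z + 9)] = 2*((5*z - 8)*(12*z^2 + 2*z - 1)^2 + (-60*z^2 - 10*z - (5*z - 8)*(12*z + 1) + 5)*(4*z^3 + z^2 - z + 9))/(4*z^3 + z^2 - z + 9)^3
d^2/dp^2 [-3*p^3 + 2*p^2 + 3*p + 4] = 4 - 18*p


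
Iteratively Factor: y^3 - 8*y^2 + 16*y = (y - 4)*(y^2 - 4*y) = (y - 4)^2*(y)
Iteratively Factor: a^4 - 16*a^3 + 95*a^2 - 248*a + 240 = (a - 4)*(a^3 - 12*a^2 + 47*a - 60) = (a - 4)^2*(a^2 - 8*a + 15) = (a - 4)^2*(a - 3)*(a - 5)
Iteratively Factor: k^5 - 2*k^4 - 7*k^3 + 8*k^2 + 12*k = (k - 3)*(k^4 + k^3 - 4*k^2 - 4*k) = (k - 3)*(k + 1)*(k^3 - 4*k) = (k - 3)*(k - 2)*(k + 1)*(k^2 + 2*k) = k*(k - 3)*(k - 2)*(k + 1)*(k + 2)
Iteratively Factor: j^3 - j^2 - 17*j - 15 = (j - 5)*(j^2 + 4*j + 3) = (j - 5)*(j + 3)*(j + 1)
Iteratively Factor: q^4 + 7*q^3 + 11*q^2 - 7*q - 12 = (q + 1)*(q^3 + 6*q^2 + 5*q - 12) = (q + 1)*(q + 3)*(q^2 + 3*q - 4) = (q + 1)*(q + 3)*(q + 4)*(q - 1)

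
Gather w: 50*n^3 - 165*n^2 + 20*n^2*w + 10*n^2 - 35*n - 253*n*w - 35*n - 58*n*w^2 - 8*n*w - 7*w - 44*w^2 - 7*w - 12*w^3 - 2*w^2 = 50*n^3 - 155*n^2 - 70*n - 12*w^3 + w^2*(-58*n - 46) + w*(20*n^2 - 261*n - 14)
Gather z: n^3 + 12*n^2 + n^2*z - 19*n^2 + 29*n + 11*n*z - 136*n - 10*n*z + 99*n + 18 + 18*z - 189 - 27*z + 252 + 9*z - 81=n^3 - 7*n^2 - 8*n + z*(n^2 + n)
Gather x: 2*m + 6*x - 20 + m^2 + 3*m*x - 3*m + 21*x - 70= m^2 - m + x*(3*m + 27) - 90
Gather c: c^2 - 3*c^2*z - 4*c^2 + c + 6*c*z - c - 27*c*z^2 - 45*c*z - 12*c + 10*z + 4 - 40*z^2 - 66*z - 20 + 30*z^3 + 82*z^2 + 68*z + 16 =c^2*(-3*z - 3) + c*(-27*z^2 - 39*z - 12) + 30*z^3 + 42*z^2 + 12*z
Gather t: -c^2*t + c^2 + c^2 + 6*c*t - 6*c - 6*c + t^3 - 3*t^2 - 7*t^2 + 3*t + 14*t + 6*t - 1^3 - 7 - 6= 2*c^2 - 12*c + t^3 - 10*t^2 + t*(-c^2 + 6*c + 23) - 14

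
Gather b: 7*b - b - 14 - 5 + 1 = 6*b - 18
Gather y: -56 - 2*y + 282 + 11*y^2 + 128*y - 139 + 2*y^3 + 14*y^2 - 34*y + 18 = 2*y^3 + 25*y^2 + 92*y + 105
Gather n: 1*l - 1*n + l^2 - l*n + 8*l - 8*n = l^2 + 9*l + n*(-l - 9)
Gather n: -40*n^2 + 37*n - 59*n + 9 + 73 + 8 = -40*n^2 - 22*n + 90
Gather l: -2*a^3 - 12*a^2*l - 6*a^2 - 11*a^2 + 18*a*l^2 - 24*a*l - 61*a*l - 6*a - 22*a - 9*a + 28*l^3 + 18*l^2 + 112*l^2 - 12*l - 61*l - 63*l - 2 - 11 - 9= -2*a^3 - 17*a^2 - 37*a + 28*l^3 + l^2*(18*a + 130) + l*(-12*a^2 - 85*a - 136) - 22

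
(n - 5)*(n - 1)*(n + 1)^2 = n^4 - 4*n^3 - 6*n^2 + 4*n + 5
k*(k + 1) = k^2 + k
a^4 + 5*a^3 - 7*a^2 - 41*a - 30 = (a - 3)*(a + 1)*(a + 2)*(a + 5)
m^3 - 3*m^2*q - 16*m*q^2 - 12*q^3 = (m - 6*q)*(m + q)*(m + 2*q)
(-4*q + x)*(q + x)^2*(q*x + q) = -4*q^4*x - 4*q^4 - 7*q^3*x^2 - 7*q^3*x - 2*q^2*x^3 - 2*q^2*x^2 + q*x^4 + q*x^3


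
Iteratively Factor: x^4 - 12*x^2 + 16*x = (x)*(x^3 - 12*x + 16) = x*(x - 2)*(x^2 + 2*x - 8) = x*(x - 2)^2*(x + 4)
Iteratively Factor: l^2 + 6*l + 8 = (l + 2)*(l + 4)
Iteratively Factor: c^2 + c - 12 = (c - 3)*(c + 4)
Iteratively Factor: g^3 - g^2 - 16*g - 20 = (g + 2)*(g^2 - 3*g - 10) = (g + 2)^2*(g - 5)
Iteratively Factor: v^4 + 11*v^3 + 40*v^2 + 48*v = (v + 4)*(v^3 + 7*v^2 + 12*v) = (v + 3)*(v + 4)*(v^2 + 4*v) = (v + 3)*(v + 4)^2*(v)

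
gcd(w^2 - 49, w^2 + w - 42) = w + 7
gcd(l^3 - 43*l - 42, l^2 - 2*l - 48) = l + 6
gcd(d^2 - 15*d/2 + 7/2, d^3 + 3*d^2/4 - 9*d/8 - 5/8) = 1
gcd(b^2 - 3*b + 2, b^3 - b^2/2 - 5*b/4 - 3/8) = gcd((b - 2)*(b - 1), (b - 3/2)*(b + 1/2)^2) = 1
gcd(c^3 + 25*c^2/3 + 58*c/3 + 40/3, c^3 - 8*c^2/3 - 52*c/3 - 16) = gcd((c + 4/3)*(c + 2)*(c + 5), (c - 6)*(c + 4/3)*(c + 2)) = c^2 + 10*c/3 + 8/3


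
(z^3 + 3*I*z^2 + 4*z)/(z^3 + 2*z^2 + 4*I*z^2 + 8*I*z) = (z - I)/(z + 2)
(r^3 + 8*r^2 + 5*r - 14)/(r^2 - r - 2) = (-r^3 - 8*r^2 - 5*r + 14)/(-r^2 + r + 2)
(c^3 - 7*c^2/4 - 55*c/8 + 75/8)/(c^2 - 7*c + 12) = (8*c^2 + 10*c - 25)/(8*(c - 4))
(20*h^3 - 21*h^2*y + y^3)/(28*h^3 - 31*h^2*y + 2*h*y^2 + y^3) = (5*h + y)/(7*h + y)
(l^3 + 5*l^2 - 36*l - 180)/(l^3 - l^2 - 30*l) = (l + 6)/l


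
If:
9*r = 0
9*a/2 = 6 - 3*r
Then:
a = 4/3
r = 0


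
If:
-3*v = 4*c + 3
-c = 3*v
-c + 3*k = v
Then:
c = -1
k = -2/9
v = 1/3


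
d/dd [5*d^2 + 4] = 10*d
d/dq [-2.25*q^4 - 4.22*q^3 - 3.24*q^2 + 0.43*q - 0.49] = -9.0*q^3 - 12.66*q^2 - 6.48*q + 0.43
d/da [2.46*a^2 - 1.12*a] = 4.92*a - 1.12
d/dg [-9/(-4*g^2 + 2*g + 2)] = 9*(1 - 4*g)/(2*(-2*g^2 + g + 1)^2)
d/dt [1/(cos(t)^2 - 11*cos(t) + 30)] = (2*cos(t) - 11)*sin(t)/(cos(t)^2 - 11*cos(t) + 30)^2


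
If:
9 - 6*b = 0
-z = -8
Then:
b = 3/2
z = 8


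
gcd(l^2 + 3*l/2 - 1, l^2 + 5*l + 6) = l + 2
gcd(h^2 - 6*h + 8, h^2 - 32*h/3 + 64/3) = 1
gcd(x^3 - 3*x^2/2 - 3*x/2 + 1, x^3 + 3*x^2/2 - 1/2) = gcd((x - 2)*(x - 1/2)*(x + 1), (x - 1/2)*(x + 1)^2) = x^2 + x/2 - 1/2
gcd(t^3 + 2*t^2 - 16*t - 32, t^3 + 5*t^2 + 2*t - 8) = t^2 + 6*t + 8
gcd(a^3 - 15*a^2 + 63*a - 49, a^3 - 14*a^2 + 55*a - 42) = a^2 - 8*a + 7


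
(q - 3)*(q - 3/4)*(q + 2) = q^3 - 7*q^2/4 - 21*q/4 + 9/2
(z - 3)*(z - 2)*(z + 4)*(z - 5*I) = z^4 - z^3 - 5*I*z^3 - 14*z^2 + 5*I*z^2 + 24*z + 70*I*z - 120*I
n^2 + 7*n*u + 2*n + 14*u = (n + 2)*(n + 7*u)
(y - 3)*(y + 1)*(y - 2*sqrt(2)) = y^3 - 2*sqrt(2)*y^2 - 2*y^2 - 3*y + 4*sqrt(2)*y + 6*sqrt(2)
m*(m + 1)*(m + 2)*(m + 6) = m^4 + 9*m^3 + 20*m^2 + 12*m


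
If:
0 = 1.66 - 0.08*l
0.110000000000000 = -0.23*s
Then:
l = 20.75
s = -0.48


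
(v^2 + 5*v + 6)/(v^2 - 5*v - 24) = (v + 2)/(v - 8)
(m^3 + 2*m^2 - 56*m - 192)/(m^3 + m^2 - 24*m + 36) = (m^2 - 4*m - 32)/(m^2 - 5*m + 6)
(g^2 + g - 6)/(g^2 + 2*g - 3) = (g - 2)/(g - 1)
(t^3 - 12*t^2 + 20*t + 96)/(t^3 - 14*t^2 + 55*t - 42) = (t^2 - 6*t - 16)/(t^2 - 8*t + 7)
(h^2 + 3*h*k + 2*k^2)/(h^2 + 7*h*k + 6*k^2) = (h + 2*k)/(h + 6*k)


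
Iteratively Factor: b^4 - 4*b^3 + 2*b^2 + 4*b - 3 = (b + 1)*(b^3 - 5*b^2 + 7*b - 3) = (b - 1)*(b + 1)*(b^2 - 4*b + 3) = (b - 3)*(b - 1)*(b + 1)*(b - 1)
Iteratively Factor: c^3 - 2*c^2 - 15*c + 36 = (c + 4)*(c^2 - 6*c + 9) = (c - 3)*(c + 4)*(c - 3)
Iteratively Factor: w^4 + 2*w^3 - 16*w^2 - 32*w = (w + 4)*(w^3 - 2*w^2 - 8*w) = (w - 4)*(w + 4)*(w^2 + 2*w) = (w - 4)*(w + 2)*(w + 4)*(w)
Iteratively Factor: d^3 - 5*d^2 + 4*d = (d)*(d^2 - 5*d + 4) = d*(d - 4)*(d - 1)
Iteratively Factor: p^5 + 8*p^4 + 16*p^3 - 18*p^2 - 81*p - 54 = (p + 1)*(p^4 + 7*p^3 + 9*p^2 - 27*p - 54) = (p - 2)*(p + 1)*(p^3 + 9*p^2 + 27*p + 27) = (p - 2)*(p + 1)*(p + 3)*(p^2 + 6*p + 9) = (p - 2)*(p + 1)*(p + 3)^2*(p + 3)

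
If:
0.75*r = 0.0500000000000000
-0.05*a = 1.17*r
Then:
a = -1.56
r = 0.07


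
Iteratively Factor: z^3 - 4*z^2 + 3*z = (z)*(z^2 - 4*z + 3) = z*(z - 3)*(z - 1)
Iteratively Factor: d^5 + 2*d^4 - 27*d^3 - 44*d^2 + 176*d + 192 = (d + 1)*(d^4 + d^3 - 28*d^2 - 16*d + 192) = (d + 1)*(d + 4)*(d^3 - 3*d^2 - 16*d + 48) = (d - 4)*(d + 1)*(d + 4)*(d^2 + d - 12) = (d - 4)*(d + 1)*(d + 4)^2*(d - 3)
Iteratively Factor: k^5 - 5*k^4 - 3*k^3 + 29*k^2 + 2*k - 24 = (k - 1)*(k^4 - 4*k^3 - 7*k^2 + 22*k + 24) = (k - 4)*(k - 1)*(k^3 - 7*k - 6) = (k - 4)*(k - 3)*(k - 1)*(k^2 + 3*k + 2) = (k - 4)*(k - 3)*(k - 1)*(k + 2)*(k + 1)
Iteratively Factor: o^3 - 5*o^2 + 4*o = (o - 4)*(o^2 - o) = (o - 4)*(o - 1)*(o)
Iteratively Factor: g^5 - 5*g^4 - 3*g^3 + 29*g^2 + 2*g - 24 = (g + 2)*(g^4 - 7*g^3 + 11*g^2 + 7*g - 12) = (g - 1)*(g + 2)*(g^3 - 6*g^2 + 5*g + 12) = (g - 4)*(g - 1)*(g + 2)*(g^2 - 2*g - 3) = (g - 4)*(g - 1)*(g + 1)*(g + 2)*(g - 3)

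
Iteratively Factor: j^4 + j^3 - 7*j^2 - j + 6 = (j + 3)*(j^3 - 2*j^2 - j + 2) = (j + 1)*(j + 3)*(j^2 - 3*j + 2) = (j - 1)*(j + 1)*(j + 3)*(j - 2)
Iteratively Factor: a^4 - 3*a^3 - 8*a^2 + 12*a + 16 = (a + 1)*(a^3 - 4*a^2 - 4*a + 16) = (a - 2)*(a + 1)*(a^2 - 2*a - 8) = (a - 2)*(a + 1)*(a + 2)*(a - 4)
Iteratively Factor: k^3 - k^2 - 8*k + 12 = (k - 2)*(k^2 + k - 6) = (k - 2)*(k + 3)*(k - 2)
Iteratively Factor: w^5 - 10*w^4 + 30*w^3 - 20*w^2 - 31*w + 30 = (w - 3)*(w^4 - 7*w^3 + 9*w^2 + 7*w - 10) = (w - 3)*(w - 2)*(w^3 - 5*w^2 - w + 5) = (w - 3)*(w - 2)*(w - 1)*(w^2 - 4*w - 5) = (w - 5)*(w - 3)*(w - 2)*(w - 1)*(w + 1)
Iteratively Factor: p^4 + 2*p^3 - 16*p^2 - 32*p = (p)*(p^3 + 2*p^2 - 16*p - 32) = p*(p - 4)*(p^2 + 6*p + 8) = p*(p - 4)*(p + 4)*(p + 2)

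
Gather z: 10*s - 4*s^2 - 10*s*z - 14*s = -4*s^2 - 10*s*z - 4*s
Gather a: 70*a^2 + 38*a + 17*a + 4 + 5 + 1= 70*a^2 + 55*a + 10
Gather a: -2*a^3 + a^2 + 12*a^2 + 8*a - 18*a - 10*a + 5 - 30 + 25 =-2*a^3 + 13*a^2 - 20*a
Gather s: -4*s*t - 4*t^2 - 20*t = -4*s*t - 4*t^2 - 20*t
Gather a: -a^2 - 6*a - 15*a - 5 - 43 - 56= -a^2 - 21*a - 104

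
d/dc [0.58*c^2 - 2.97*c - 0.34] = 1.16*c - 2.97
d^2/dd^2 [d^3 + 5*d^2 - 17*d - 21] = 6*d + 10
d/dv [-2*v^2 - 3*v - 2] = -4*v - 3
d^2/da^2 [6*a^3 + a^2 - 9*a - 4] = 36*a + 2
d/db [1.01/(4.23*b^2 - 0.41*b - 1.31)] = (0.4141 - 8.5446*b)/(-4.23*b^2 + 0.41*b + 1.31)^2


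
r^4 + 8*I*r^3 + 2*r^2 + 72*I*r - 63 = (r - 3*I)*(r + I)*(r + 3*I)*(r + 7*I)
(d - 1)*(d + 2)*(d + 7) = d^3 + 8*d^2 + 5*d - 14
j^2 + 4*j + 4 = (j + 2)^2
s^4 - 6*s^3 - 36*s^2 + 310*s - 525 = (s - 5)^2*(s - 3)*(s + 7)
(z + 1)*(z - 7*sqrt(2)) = z^2 - 7*sqrt(2)*z + z - 7*sqrt(2)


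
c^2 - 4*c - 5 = (c - 5)*(c + 1)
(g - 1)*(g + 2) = g^2 + g - 2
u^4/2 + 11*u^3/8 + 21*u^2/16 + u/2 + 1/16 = (u/2 + 1/2)*(u + 1/4)*(u + 1/2)*(u + 1)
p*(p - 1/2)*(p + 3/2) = p^3 + p^2 - 3*p/4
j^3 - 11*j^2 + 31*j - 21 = (j - 7)*(j - 3)*(j - 1)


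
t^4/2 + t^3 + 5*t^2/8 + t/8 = t*(t/2 + 1/2)*(t + 1/2)^2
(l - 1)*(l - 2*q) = l^2 - 2*l*q - l + 2*q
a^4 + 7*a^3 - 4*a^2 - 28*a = a*(a - 2)*(a + 2)*(a + 7)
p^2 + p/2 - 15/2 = (p - 5/2)*(p + 3)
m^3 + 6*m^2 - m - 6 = (m - 1)*(m + 1)*(m + 6)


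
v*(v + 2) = v^2 + 2*v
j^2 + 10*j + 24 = (j + 4)*(j + 6)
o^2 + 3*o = o*(o + 3)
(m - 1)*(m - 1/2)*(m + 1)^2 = m^4 + m^3/2 - 3*m^2/2 - m/2 + 1/2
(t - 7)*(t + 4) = t^2 - 3*t - 28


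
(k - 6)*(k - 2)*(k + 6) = k^3 - 2*k^2 - 36*k + 72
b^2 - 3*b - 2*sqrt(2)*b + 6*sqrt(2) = (b - 3)*(b - 2*sqrt(2))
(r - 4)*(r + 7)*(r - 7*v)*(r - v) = r^4 - 8*r^3*v + 3*r^3 + 7*r^2*v^2 - 24*r^2*v - 28*r^2 + 21*r*v^2 + 224*r*v - 196*v^2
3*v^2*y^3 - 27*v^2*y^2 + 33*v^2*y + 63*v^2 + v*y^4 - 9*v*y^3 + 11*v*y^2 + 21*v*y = (3*v + y)*(y - 7)*(y - 3)*(v*y + v)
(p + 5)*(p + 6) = p^2 + 11*p + 30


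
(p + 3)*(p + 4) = p^2 + 7*p + 12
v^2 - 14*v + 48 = (v - 8)*(v - 6)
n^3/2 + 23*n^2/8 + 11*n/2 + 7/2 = (n/2 + 1)*(n + 7/4)*(n + 2)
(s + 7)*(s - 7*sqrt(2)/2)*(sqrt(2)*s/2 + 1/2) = sqrt(2)*s^3/2 - 3*s^2 + 7*sqrt(2)*s^2/2 - 21*s - 7*sqrt(2)*s/4 - 49*sqrt(2)/4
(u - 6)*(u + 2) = u^2 - 4*u - 12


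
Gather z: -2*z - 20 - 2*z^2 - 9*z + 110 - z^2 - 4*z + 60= -3*z^2 - 15*z + 150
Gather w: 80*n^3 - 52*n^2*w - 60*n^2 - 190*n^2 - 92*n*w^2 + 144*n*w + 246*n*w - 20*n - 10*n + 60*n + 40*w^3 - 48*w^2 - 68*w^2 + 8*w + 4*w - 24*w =80*n^3 - 250*n^2 + 30*n + 40*w^3 + w^2*(-92*n - 116) + w*(-52*n^2 + 390*n - 12)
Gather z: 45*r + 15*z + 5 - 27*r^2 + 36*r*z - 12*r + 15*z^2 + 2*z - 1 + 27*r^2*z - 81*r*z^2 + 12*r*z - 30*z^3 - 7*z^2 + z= -27*r^2 + 33*r - 30*z^3 + z^2*(8 - 81*r) + z*(27*r^2 + 48*r + 18) + 4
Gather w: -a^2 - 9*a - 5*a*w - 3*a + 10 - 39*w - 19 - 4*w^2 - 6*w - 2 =-a^2 - 12*a - 4*w^2 + w*(-5*a - 45) - 11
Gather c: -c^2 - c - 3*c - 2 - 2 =-c^2 - 4*c - 4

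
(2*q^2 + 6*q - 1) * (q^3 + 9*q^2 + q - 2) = 2*q^5 + 24*q^4 + 55*q^3 - 7*q^2 - 13*q + 2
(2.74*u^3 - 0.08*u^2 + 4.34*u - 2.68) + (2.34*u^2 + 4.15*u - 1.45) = 2.74*u^3 + 2.26*u^2 + 8.49*u - 4.13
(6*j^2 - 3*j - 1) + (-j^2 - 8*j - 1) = 5*j^2 - 11*j - 2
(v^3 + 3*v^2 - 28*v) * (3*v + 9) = 3*v^4 + 18*v^3 - 57*v^2 - 252*v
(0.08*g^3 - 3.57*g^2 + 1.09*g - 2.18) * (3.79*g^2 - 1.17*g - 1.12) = 0.3032*g^5 - 13.6239*g^4 + 8.2184*g^3 - 5.5391*g^2 + 1.3298*g + 2.4416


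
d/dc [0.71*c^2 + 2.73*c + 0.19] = 1.42*c + 2.73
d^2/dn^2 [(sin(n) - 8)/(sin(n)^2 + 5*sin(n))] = (-sin(n)^2 + 37*sin(n) + 122 + 152/sin(n) - 240/sin(n)^2 - 400/sin(n)^3)/(sin(n) + 5)^3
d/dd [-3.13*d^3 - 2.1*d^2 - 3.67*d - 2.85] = -9.39*d^2 - 4.2*d - 3.67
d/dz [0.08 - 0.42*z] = -0.420000000000000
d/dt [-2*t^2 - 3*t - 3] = -4*t - 3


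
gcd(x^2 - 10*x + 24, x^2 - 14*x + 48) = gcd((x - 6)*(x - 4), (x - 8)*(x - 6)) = x - 6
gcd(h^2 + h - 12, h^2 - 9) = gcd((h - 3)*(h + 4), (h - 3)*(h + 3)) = h - 3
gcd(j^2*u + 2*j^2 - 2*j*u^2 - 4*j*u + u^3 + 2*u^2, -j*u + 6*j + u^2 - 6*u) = -j + u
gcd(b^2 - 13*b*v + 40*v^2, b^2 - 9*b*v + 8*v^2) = -b + 8*v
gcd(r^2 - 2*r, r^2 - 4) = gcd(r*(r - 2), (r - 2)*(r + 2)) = r - 2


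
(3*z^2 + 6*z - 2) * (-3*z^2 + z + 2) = -9*z^4 - 15*z^3 + 18*z^2 + 10*z - 4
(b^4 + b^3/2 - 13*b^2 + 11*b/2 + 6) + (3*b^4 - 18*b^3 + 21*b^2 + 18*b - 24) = 4*b^4 - 35*b^3/2 + 8*b^2 + 47*b/2 - 18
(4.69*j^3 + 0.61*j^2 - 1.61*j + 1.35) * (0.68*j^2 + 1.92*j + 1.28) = 3.1892*j^5 + 9.4196*j^4 + 6.0796*j^3 - 1.3924*j^2 + 0.5312*j + 1.728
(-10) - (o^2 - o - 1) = -o^2 + o - 9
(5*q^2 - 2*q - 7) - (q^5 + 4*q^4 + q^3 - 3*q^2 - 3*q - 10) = -q^5 - 4*q^4 - q^3 + 8*q^2 + q + 3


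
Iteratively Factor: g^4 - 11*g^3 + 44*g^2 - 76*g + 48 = (g - 2)*(g^3 - 9*g^2 + 26*g - 24) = (g - 4)*(g - 2)*(g^2 - 5*g + 6) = (g - 4)*(g - 3)*(g - 2)*(g - 2)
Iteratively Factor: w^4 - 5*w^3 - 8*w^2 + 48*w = (w)*(w^3 - 5*w^2 - 8*w + 48) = w*(w + 3)*(w^2 - 8*w + 16) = w*(w - 4)*(w + 3)*(w - 4)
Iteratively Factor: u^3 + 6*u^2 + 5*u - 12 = (u + 3)*(u^2 + 3*u - 4) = (u - 1)*(u + 3)*(u + 4)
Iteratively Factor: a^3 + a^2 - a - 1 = (a + 1)*(a^2 - 1) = (a + 1)^2*(a - 1)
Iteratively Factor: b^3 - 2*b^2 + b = (b)*(b^2 - 2*b + 1) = b*(b - 1)*(b - 1)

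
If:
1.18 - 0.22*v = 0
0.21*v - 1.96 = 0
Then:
No Solution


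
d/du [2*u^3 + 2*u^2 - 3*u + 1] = 6*u^2 + 4*u - 3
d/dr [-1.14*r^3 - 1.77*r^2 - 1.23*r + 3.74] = -3.42*r^2 - 3.54*r - 1.23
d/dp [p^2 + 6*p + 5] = 2*p + 6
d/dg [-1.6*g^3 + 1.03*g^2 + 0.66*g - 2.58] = -4.8*g^2 + 2.06*g + 0.66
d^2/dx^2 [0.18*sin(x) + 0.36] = -0.18*sin(x)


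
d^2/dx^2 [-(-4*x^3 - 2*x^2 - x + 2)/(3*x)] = 8/3 - 4/(3*x^3)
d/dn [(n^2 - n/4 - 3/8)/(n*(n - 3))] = (-22*n^2 + 6*n - 9)/(8*n^2*(n^2 - 6*n + 9))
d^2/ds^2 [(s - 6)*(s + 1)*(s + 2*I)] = 6*s - 10 + 4*I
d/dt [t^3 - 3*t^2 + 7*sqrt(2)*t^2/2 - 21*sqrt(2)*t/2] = 3*t^2 - 6*t + 7*sqrt(2)*t - 21*sqrt(2)/2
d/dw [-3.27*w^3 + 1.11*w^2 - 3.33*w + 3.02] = -9.81*w^2 + 2.22*w - 3.33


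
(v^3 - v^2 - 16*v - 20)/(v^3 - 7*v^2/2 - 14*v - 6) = 2*(v^2 - 3*v - 10)/(2*v^2 - 11*v - 6)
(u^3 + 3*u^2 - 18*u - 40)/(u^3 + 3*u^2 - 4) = (u^2 + u - 20)/(u^2 + u - 2)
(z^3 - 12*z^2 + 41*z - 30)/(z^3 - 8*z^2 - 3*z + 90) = (z - 1)/(z + 3)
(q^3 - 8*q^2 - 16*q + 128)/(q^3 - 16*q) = (q - 8)/q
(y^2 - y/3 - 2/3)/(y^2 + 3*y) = (3*y^2 - y - 2)/(3*y*(y + 3))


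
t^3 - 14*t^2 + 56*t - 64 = (t - 8)*(t - 4)*(t - 2)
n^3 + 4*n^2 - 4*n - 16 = (n - 2)*(n + 2)*(n + 4)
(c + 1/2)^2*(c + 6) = c^3 + 7*c^2 + 25*c/4 + 3/2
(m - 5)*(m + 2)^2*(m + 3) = m^4 + 2*m^3 - 19*m^2 - 68*m - 60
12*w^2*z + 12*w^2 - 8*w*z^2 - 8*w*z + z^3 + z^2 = (-6*w + z)*(-2*w + z)*(z + 1)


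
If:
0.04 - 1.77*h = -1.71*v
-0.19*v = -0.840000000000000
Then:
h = 4.29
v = 4.42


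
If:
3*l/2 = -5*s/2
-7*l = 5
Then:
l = -5/7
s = 3/7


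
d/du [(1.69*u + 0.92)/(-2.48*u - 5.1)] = (-15.716752*u - 32.32074)/(2.48*u + 5.1)^3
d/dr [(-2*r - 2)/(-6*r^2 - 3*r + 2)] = 2*(6*r^2 + 3*r - 3*(r + 1)*(4*r + 1) - 2)/(6*r^2 + 3*r - 2)^2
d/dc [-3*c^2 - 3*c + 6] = -6*c - 3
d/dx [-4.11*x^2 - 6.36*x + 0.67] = -8.22*x - 6.36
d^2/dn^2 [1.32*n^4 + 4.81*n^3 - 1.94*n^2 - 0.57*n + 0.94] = 15.84*n^2 + 28.86*n - 3.88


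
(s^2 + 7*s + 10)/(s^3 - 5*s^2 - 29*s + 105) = (s + 2)/(s^2 - 10*s + 21)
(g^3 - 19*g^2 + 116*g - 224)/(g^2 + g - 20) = (g^2 - 15*g + 56)/(g + 5)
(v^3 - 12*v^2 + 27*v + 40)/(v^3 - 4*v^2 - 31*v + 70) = (v^3 - 12*v^2 + 27*v + 40)/(v^3 - 4*v^2 - 31*v + 70)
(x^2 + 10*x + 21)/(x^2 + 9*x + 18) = (x + 7)/(x + 6)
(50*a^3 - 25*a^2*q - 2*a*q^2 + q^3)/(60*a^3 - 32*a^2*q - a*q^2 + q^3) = (5*a + q)/(6*a + q)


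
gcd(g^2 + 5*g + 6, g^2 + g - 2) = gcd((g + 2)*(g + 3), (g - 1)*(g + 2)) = g + 2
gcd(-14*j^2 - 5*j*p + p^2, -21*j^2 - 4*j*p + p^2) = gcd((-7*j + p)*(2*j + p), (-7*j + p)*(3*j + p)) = -7*j + p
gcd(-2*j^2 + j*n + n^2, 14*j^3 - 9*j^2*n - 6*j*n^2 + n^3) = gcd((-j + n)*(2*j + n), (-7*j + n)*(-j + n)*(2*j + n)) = 2*j^2 - j*n - n^2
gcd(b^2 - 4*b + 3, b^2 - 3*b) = b - 3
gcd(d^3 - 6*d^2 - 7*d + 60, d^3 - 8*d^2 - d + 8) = 1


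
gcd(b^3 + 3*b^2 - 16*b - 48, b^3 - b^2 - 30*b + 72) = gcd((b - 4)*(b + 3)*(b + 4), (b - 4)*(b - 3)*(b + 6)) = b - 4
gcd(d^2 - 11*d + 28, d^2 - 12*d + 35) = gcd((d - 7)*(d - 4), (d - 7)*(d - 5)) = d - 7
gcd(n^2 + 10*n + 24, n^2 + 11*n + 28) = n + 4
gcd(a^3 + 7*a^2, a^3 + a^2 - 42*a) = a^2 + 7*a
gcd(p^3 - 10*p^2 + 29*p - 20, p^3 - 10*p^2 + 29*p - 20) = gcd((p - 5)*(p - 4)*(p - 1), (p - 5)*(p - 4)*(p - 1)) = p^3 - 10*p^2 + 29*p - 20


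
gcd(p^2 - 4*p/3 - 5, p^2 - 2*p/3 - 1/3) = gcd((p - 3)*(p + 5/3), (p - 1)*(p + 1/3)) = 1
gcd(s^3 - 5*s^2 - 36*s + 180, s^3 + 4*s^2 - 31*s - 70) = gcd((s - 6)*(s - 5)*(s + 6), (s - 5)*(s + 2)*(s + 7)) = s - 5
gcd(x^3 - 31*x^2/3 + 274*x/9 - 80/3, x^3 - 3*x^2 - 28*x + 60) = x - 6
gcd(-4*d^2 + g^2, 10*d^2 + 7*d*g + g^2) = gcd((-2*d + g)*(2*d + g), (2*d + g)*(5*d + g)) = 2*d + g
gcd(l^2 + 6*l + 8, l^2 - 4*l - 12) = l + 2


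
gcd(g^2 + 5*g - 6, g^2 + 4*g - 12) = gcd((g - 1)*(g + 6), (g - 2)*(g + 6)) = g + 6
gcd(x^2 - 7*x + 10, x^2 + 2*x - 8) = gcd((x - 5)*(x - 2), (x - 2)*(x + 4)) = x - 2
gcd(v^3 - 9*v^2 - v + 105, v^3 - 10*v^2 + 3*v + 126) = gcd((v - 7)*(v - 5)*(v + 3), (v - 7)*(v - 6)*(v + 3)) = v^2 - 4*v - 21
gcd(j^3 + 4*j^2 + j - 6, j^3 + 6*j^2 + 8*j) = j + 2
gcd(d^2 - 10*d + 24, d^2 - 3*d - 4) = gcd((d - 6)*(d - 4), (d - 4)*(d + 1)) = d - 4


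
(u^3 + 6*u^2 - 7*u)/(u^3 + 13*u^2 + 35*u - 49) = u/(u + 7)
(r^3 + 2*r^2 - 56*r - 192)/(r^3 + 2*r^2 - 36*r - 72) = (r^2 - 4*r - 32)/(r^2 - 4*r - 12)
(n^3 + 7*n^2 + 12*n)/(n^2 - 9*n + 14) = n*(n^2 + 7*n + 12)/(n^2 - 9*n + 14)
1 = 1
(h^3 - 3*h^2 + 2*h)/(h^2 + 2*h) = (h^2 - 3*h + 2)/(h + 2)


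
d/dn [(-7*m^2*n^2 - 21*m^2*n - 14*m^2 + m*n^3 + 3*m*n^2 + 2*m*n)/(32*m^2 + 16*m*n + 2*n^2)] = m*(-56*m^2*n - 84*m^2 + 12*m*n^2 + 45*m*n + 36*m + n^3 - 2*n)/(2*(64*m^3 + 48*m^2*n + 12*m*n^2 + n^3))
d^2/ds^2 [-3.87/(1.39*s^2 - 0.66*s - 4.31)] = (-14.954454*s^2 + 7.100676*s + 3.87*(2.78*s - 0.66)*(5.56*s - 1.32) + 46.369566)/(-1.39*s^2 + 0.66*s + 4.31)^3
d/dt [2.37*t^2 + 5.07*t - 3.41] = 4.74*t + 5.07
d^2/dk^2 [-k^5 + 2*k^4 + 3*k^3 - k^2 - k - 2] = -20*k^3 + 24*k^2 + 18*k - 2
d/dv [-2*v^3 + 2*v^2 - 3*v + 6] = -6*v^2 + 4*v - 3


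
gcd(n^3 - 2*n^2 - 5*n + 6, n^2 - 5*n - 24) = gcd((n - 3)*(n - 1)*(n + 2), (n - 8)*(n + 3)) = 1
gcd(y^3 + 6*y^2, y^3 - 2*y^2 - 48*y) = y^2 + 6*y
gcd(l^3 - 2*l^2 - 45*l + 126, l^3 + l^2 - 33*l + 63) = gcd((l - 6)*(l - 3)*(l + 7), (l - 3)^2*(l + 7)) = l^2 + 4*l - 21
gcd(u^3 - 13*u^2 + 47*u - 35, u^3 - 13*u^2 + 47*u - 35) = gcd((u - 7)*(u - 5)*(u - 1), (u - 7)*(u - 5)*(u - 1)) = u^3 - 13*u^2 + 47*u - 35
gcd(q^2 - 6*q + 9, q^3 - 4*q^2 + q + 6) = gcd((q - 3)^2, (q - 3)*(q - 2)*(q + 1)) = q - 3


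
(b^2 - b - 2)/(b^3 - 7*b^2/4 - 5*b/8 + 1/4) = 8*(b + 1)/(8*b^2 + 2*b - 1)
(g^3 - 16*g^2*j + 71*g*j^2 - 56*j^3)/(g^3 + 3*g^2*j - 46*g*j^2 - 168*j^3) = (g^2 - 9*g*j + 8*j^2)/(g^2 + 10*g*j + 24*j^2)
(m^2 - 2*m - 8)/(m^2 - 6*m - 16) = (m - 4)/(m - 8)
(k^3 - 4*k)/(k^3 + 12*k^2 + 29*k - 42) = k*(k^2 - 4)/(k^3 + 12*k^2 + 29*k - 42)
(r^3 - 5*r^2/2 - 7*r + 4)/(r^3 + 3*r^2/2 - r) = (r - 4)/r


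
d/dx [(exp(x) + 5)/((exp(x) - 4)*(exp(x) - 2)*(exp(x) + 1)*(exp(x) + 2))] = (-3*exp(4*x) - 14*exp(3*x) + 53*exp(2*x) + 80*exp(x) - 44)*exp(x)/(exp(8*x) - 6*exp(7*x) - 7*exp(6*x) + 72*exp(5*x) + 24*exp(4*x) - 288*exp(3*x) - 112*exp(2*x) + 384*exp(x) + 256)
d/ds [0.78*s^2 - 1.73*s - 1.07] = 1.56*s - 1.73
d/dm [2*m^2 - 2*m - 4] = 4*m - 2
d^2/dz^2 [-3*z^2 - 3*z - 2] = -6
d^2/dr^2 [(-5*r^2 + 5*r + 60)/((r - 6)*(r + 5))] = 180*(-3*r^2 + 3*r - 31)/(r^6 - 3*r^5 - 87*r^4 + 179*r^3 + 2610*r^2 - 2700*r - 27000)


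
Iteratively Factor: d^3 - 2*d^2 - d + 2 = (d + 1)*(d^2 - 3*d + 2) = (d - 2)*(d + 1)*(d - 1)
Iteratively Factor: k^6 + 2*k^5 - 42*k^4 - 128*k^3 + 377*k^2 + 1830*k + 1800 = (k + 2)*(k^5 - 42*k^3 - 44*k^2 + 465*k + 900) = (k + 2)*(k + 4)*(k^4 - 4*k^3 - 26*k^2 + 60*k + 225) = (k + 2)*(k + 3)*(k + 4)*(k^3 - 7*k^2 - 5*k + 75) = (k - 5)*(k + 2)*(k + 3)*(k + 4)*(k^2 - 2*k - 15) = (k - 5)*(k + 2)*(k + 3)^2*(k + 4)*(k - 5)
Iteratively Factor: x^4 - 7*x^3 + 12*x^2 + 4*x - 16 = (x - 2)*(x^3 - 5*x^2 + 2*x + 8) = (x - 2)*(x + 1)*(x^2 - 6*x + 8) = (x - 4)*(x - 2)*(x + 1)*(x - 2)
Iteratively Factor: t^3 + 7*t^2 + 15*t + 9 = (t + 1)*(t^2 + 6*t + 9) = (t + 1)*(t + 3)*(t + 3)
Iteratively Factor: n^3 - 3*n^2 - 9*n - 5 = (n + 1)*(n^2 - 4*n - 5) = (n - 5)*(n + 1)*(n + 1)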